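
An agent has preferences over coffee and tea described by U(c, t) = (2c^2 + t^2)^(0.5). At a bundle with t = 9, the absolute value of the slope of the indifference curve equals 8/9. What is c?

c = 4

For CES with ρ = 2, MRS = (2/1)·(t/c)^(-1).
Setting (2/1)·(9/c)^(-1) = 8/9 gives (9/c)^(-1) = 4/9, so 9/c = 2.25 and c = 4.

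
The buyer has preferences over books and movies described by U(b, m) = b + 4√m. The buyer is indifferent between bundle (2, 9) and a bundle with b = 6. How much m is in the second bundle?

m = 4

U(2, 9) = 14.
Set U(6, m) = 14 and solve.
With b = 6: 4√m = 14 − 6 = 8, so √m = 2 and m = 4.
Check: U(6, 4) = 14.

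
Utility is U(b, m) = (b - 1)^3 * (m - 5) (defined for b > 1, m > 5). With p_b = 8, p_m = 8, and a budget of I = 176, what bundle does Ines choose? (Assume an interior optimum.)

MU_b = 3·(b−1)^2·(m−5), MU_m = (b−1)^3.
MRS = (3/1)·(m−5)/(b−1).
Tangency: set MRS = p_b/p_m = 8/8 = 1.
So (3/1)·(m − 5)/(b − 1) = 1, i.e. (m − 5) = (1/3)·(b − 1).
Rewrite the budget in excess-of-subsistence terms: 8·(b − 1) + 8·(m − 5) = 176 − 8·1 − 8·5 = 128.
Substituting, (32/3)·(b − 1) = 128, so b − 1 = 12 and b* = 13.
Then m − 5 = (1/3)·12 = 4, so m* = 9.

b* = 13, m* = 9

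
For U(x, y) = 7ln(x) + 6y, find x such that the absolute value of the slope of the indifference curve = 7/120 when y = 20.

MU_x = 7/x, MU_y = 6.
MRS = 7/x ÷ 6.
MRS depends only on x: (7/6)/x = 7/120 ⇒ x = (7/6)/(7/120) = 20.

x = 20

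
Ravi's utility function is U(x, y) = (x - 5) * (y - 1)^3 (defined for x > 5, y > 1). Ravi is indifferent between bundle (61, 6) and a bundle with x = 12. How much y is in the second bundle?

y = 11

U(61, 6) = 7000.
Set U(12, y) = 7000 and solve.
With x = 12: (12 − 5) = 7, so (y − 1)^3 = 7000/7 = 1000.
Taking the cube root (with y > 1): y − 1 = 10, so y = 11.
Check: U(12, 11) = 7000.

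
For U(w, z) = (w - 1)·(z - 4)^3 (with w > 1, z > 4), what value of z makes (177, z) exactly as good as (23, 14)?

z = 9

U(23, 14) = 22000.
Set U(177, z) = 22000 and solve.
With w = 177: (177 − 1) = 176, so (z − 4)^3 = 22000/176 = 125.
Taking the cube root (with z > 4): z − 4 = 5, so z = 9.
Check: U(177, 9) = 22000.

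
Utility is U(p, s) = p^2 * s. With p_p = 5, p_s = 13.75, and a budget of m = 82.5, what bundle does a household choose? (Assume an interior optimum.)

p* = 11, s* = 2

MU_p = 2·p·s and MU_s = p^2.
MRS = MU_p/MU_s = (2/1)·s/p.
Tangency: set MRS = p_p/p_s = 5/13.75 = 4/11.
So (2/1)·s/p = 4/11, i.e. s = (2/11)·p.
Substitute into the budget 5·p + 13.75·s = 82.5: 7.5·p = 82.5, so p* = 11.
Then s* = (2/11)·11 = 2.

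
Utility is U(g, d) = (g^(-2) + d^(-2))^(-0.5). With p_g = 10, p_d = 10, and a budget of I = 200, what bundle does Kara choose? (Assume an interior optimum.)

g* = 10, d* = 10

For CES with ρ = -2, MRS = (d/g)^3.
Tangency: set MRS = p_g/p_d = 10/10 = 1.
So (d/g)^3 = 1; taking the cube root, d/g = 1, i.e. d = g.
Substitute into the budget 10·g + 10·d = 200: 20·g = 200, so g* = 10 and d* = 10.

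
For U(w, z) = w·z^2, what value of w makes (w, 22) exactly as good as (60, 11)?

U(60, 11) = 7260.
Set U(w, 22) = 7260 and solve.
With z = 22: 22^2 = 484, so w = 7260/484 = 15.
Check: U(15, 22) = 7260.

w = 15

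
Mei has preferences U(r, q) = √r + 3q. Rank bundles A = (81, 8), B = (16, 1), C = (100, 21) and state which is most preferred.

Bundle C

Evaluate utility at each bundle:
U(A) = 33.000.
U(B) = 7.000.
U(C) = 73.000.
Highest utility is C, so C ≻ A ≻ B.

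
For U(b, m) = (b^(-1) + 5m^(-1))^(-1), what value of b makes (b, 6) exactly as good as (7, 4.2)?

b = 2

U depends on (b, m) only through S = b^(-1) + 5m^(-1), so equal utility means equal S. At (7, 4.2): S = 4/3.
With m = 6: 5·6^(-1) = 5/6, so b^(-1) = 4/3 − 5/6 = 0.5.
Hence b = 1/0.5 = 2.
Check: U(2, 6) = 0.75.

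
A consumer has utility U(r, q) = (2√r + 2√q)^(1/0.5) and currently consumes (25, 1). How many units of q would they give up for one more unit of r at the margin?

MRS = 0.2

For CES with ρ = 0.5, MRS = √(q/r).
At (25, 1): MRS = 0.2.
So at (25, 1) the consumer would give up 0.2 units of q for one more unit of r.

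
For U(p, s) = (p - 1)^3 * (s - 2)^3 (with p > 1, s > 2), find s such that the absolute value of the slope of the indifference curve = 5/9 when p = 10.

s = 7

MU_p = 3·(p−1)^2·(s−2)^3, MU_s = 3·(p−1)^3·(s−2)^2.
MRS = (s−2)/(p−1).
Substitute p = 10: MRS = (s − 2)/9. Setting this equal to 5/9 gives s − 2 = (5/9)·9 = 5, so s = 7.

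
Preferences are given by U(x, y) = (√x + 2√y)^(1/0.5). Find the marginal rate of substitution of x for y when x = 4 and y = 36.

For CES with ρ = 0.5, MRS = (1/2)·√(y/x).
At (4, 36): MRS = 1.5.
The indifference curve has slope −1.5 at this bundle.

MRS = 1.5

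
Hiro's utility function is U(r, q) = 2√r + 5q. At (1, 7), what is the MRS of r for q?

MRS = 0.2

MU_r = 2/(2√r), MU_q = 5.
MRS = 2/(2√r) ÷ 5.
At (1, 7): MRS = 0.2.
That is, one extra unit of r is worth 0.2 units of q at the margin.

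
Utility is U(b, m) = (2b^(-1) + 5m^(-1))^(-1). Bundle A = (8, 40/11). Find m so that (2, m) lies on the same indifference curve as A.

m = 8

U depends on (b, m) only through S = 2b^(-1) + 5m^(-1), so equal utility means equal S. At (8, 40/11): S = 1.625.
With b = 2: 2·2^(-1) = 1, so 5m^(-1) = 1.625 − 1 = 0.625, i.e. m^(-1) = 0.125.
Hence m = 1/0.125 = 8.
Check: U(2, 8) = 0.6154.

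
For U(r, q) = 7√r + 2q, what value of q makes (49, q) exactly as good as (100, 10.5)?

q = 21

U(100, 10.5) = 91.
Set U(49, q) = 91 and solve.
With r = 49: √49 = 7, so 2q = 91 − 7·7 = 42 and q = 21.
Check: U(49, 21) = 91.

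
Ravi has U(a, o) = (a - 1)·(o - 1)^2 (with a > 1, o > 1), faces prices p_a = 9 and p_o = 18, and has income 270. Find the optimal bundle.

a* = 10, o* = 10

MU_a = (o−1)^2, MU_o = 2·(a−1)·(o−1).
MRS = (1/2)·(o−1)/(a−1).
Tangency: set MRS = p_a/p_o = 9/18 = 0.5.
So (1/2)·(o − 1)/(a − 1) = 0.5, i.e. (o − 1) = (a − 1).
Rewrite the budget in excess-of-subsistence terms: 9·(a − 1) + 18·(o − 1) = 270 − 9·1 − 18·1 = 243.
Substituting, 27·(a − 1) = 243, so a − 1 = 9 and a* = 10.
Then o − 1 = 9, so o* = 10.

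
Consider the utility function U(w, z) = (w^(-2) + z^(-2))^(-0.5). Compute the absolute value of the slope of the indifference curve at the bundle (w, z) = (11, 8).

For CES with ρ = -2, MRS = (z/w)^3.
At (11, 8): MRS = 512/1331.
That is, one extra unit of w is worth 512/1331 units of z at the margin.

MRS = 512/1331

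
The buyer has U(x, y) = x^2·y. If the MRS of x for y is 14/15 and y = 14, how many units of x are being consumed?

x = 30

MU_x = 2·x·y and MU_y = x^2.
MRS = MU_x/MU_y = (2/1)·y/x.
Substitute y = 14: MRS = 28/x. Setting 28/x = 14/15 gives x = 28/(14/15) = 30.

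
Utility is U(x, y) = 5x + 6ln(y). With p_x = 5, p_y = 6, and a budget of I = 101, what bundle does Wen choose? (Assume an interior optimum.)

MU_x = 5, MU_y = 6/y.
MRS = 5 ÷ (6/y).
Tangency: set MRS = p_x/p_y = 5/6.
MRS depends only on y: (5/6)·y = 5/6 ⇒ y* = (5/6)/(5/6) = 1.
From the budget, 5·x = 101 − 6·1 = 95, so x* = 19.

x* = 19, y* = 1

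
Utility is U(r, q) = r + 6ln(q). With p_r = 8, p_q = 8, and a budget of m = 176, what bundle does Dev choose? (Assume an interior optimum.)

MU_r = 1, MU_q = 6/q.
MRS = 1 ÷ (6/q).
Tangency: set MRS = p_r/p_q = 8/8 = 1.
MRS depends only on q: (1/6)·q = 1 ⇒ q* = 1/(1/6) = 6.
From the budget, 8·r = 176 − 8·6 = 128, so r* = 16.

r* = 16, q* = 6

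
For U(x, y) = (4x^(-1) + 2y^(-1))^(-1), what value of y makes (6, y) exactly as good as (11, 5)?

U depends on (x, y) only through S = 4x^(-1) + 2y^(-1), so equal utility means equal S. At (11, 5): S = 42/55.
With x = 6: 4·6^(-1) = 2/3, so 2y^(-1) = 42/55 − 2/3 = 16/165, i.e. y^(-1) = 8/165.
Hence y = 1/(8/165) = 20.625.
Check: U(6, 20.625) = 1.3095.

y = 20.625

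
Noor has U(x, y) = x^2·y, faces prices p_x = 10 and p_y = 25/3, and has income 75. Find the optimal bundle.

MU_x = 2·x·y and MU_y = x^2.
MRS = MU_x/MU_y = (2/1)·y/x.
Tangency: set MRS = p_x/p_y = 10/(25/3) = 1.2.
So (2/1)·y/x = 1.2, i.e. y = 0.6·x.
Substitute into the budget 10·x + (25/3)·y = 75: 15·x = 75, so x* = 5.
Then y* = 0.6·5 = 3.

x* = 5, y* = 3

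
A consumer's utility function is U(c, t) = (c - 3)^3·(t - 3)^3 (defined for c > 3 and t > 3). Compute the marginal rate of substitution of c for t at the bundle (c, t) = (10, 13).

MRS = 10/7

MU_c = 3·(c−3)^2·(t−3)^3, MU_t = 3·(c−3)^3·(t−3)^2.
MRS = (t−3)/(c−3).
At (10, 13): MRS = 10/7.
That is, one extra unit of c is worth 10/7 units of t at the margin.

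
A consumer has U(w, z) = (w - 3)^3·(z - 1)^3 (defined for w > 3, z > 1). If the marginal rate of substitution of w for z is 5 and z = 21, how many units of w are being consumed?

w = 7

MU_w = 3·(w−3)^2·(z−1)^3, MU_z = 3·(w−3)^3·(z−1)^2.
MRS = (z−1)/(w−3).
Substitute z = 21: MRS = 20/(w − 3). Setting this equal to 5 gives w − 3 = 20/5 = 4, so w = 7.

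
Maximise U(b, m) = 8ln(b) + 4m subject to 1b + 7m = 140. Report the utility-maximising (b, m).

MU_b = 8/b, MU_m = 4.
MRS = 8/b ÷ 4.
Tangency: set MRS = p_b/p_m = 1/7.
MRS depends only on b: 2/b = 1/7 ⇒ b* = 2/(1/7) = 14.
From the budget, 7·m = 140 − 1·14 = 126, so m* = 18.

b* = 14, m* = 18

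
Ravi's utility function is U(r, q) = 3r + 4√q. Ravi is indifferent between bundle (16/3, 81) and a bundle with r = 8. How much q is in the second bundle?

U(16/3, 81) = 52.
Set U(8, q) = 52 and solve.
With r = 8: 4√q = 52 − 3·8 = 28, so √q = 7 and q = 49.
Check: U(8, 49) = 52.

q = 49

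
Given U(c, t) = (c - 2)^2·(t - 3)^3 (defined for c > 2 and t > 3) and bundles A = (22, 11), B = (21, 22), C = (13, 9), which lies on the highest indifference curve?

Evaluate utility at each bundle:
U(A) = 204800.
U(B) = 2476099.
U(C) = 26136.
Highest utility is B, so B ≻ A ≻ C.

Bundle B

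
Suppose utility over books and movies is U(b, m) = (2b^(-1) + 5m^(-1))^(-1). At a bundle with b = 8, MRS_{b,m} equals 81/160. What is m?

For CES with ρ = -1, MRS = (2/5)·(m/b)^2.
Setting (2/5)·(m/8)^2 = 81/160 gives (m/8)^2 = 81/64, so m/8 = 1.125 and m = 9.

m = 9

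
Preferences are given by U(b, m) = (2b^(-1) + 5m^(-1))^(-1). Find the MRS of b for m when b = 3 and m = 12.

MRS = 6.4

For CES with ρ = -1, MRS = (2/5)·(m/b)^2.
At (3, 12): MRS = 6.4.
That is, one extra unit of b is worth 6.4 units of m at the margin.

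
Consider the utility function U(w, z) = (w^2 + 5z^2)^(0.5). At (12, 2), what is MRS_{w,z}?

MRS = 1.2

For CES with ρ = 2, MRS = (1/5)·(z/w)^(-1).
At (12, 2): MRS = 1.2.
So at (12, 2) the consumer would give up 1.2 units of z for one more unit of w.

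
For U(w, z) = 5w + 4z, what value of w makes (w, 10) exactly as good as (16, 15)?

U(16, 15) = 140.
Set U(w, 10) = 140 and solve.
5w + 4·10 = 140 ⇒ 5w = 100 ⇒ w = 20.
Check: U(20, 10) = 140.

w = 20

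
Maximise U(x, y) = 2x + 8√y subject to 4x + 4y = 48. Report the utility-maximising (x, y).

x* = 8, y* = 4

MU_x = 2, MU_y = 8/(2√y).
MRS = 2 ÷ (8/(2√y)).
Tangency: set MRS = p_x/p_y = 4/4 = 1.
MRS depends only on y: 0.5·√y = 1 ⇒ √y = 1/0.5 = 2 ⇒ y* = 4.
From the budget, 4·x = 48 − 4·4 = 32, so x* = 8.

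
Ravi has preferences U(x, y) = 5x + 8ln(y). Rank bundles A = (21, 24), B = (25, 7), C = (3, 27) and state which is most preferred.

Bundle B

Evaluate utility at each bundle:
U(A) = 130.424.
U(B) = 140.567.
U(C) = 41.367.
Highest utility is B, so B ≻ A ≻ C.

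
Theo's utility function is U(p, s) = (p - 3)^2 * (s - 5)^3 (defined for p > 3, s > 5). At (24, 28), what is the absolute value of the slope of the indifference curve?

MU_p = 2·(p−3)·(s−5)^3, MU_s = 3·(p−3)^2·(s−5)^2.
MRS = (2/3)·(s−5)/(p−3).
At (24, 28): MRS = 46/63.
That is, one extra unit of p is worth 46/63 units of s at the margin.

MRS = 46/63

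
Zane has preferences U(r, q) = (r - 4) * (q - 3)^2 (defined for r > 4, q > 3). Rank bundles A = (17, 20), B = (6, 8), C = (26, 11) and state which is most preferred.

Evaluate utility at each bundle:
U(A) = 3757.
U(B) = 50.
U(C) = 1408.
Highest utility is A, so A ≻ C ≻ B.

Bundle A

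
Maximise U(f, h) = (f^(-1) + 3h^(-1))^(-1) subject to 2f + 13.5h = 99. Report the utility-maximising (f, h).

For CES with ρ = -1, MRS = (1/3)·(h/f)^2.
Tangency: set MRS = p_f/p_h = 2/13.5 = 4/27.
So (h/f)^2 = 4/9; taking the square root, h/f = 2/3, i.e. h = (2/3)·f.
Substitute into the budget 2·f + 13.5·h = 99: 11·f = 99, so f* = 9 and h* = (2/3)·9 = 6.

f* = 9, h* = 6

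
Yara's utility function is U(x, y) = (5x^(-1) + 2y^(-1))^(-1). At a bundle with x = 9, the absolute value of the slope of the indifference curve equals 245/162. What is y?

y = 7

For CES with ρ = -1, MRS = (5/2)·(y/x)^2.
Setting (5/2)·(y/9)^2 = 245/162 gives (y/9)^2 = 49/81, so y/9 = 7/9 and y = 7.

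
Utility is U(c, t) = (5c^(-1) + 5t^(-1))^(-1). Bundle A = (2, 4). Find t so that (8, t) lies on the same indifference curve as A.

t = 1.6

U depends on (c, t) only through S = 5c^(-1) + 5t^(-1), so equal utility means equal S. At (2, 4): S = 3.75.
With c = 8: 5·8^(-1) = 0.625, so 5t^(-1) = 3.75 − 0.625 = 3.125, i.e. t^(-1) = 0.625.
Hence t = 1/0.625 = 1.6.
Check: U(8, 1.6) = 0.2667.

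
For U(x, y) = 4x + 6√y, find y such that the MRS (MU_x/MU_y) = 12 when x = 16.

MU_x = 4, MU_y = 6/(2√y).
MRS = 4 ÷ (6/(2√y)).
MRS depends only on y: (4/3)·√y = 12 ⇒ √y = 12/(4/3) = 9 ⇒ y = 81.

y = 81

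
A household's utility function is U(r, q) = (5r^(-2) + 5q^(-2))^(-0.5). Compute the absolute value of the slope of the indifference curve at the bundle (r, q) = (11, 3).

MRS = 27/1331

For CES with ρ = -2, MRS = (q/r)^3.
At (11, 3): MRS = 27/1331.
So at (11, 3) the consumer would give up 27/1331 units of q for one more unit of r.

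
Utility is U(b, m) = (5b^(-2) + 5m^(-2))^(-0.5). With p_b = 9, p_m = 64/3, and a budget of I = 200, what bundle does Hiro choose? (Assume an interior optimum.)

b* = 8, m* = 6

For CES with ρ = -2, MRS = (m/b)^3.
Tangency: set MRS = p_b/p_m = 9/(64/3) = 27/64.
So (m/b)^3 = 27/64; taking the cube root, m/b = 0.75, i.e. m = 0.75·b.
Substitute into the budget 9·b + (64/3)·m = 200: 25·b = 200, so b* = 8 and m* = 0.75·8 = 6.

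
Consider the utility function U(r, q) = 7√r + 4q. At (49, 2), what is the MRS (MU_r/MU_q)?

MRS = 0.125

MU_r = 7/(2√r), MU_q = 4.
MRS = 7/(2√r) ÷ 4.
At (49, 2): MRS = 0.125.
That is, one extra unit of r is worth 0.125 units of q at the margin.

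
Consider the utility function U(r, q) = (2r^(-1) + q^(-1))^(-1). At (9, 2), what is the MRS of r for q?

MRS = 8/81

For CES with ρ = -1, MRS = (2/1)·(q/r)^2.
At (9, 2): MRS = 8/81.
The indifference curve has slope −8/81 at this bundle.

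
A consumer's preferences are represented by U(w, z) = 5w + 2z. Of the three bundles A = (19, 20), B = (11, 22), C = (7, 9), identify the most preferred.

Evaluate utility at each bundle:
U(A) = 135.
U(B) = 99.
U(C) = 53.
Highest utility is A, so A ≻ B ≻ C.

Bundle A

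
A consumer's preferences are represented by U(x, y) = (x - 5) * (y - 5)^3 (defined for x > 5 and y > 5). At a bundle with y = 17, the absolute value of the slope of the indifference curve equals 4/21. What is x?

MU_x = (y−5)^3, MU_y = 3·(x−5)·(y−5)^2.
MRS = (1/3)·(y−5)/(x−5).
Substitute y = 17: MRS = 4/(x − 5). Setting this equal to 4/21 gives x − 5 = 4/(4/21) = 21, so x = 26.

x = 26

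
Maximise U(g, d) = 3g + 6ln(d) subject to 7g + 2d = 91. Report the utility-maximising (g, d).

g* = 11, d* = 7

MU_g = 3, MU_d = 6/d.
MRS = 3 ÷ (6/d).
Tangency: set MRS = p_g/p_d = 7/2 = 3.5.
MRS depends only on d: 0.5·d = 3.5 ⇒ d* = 3.5/0.5 = 7.
From the budget, 7·g = 91 − 2·7 = 77, so g* = 11.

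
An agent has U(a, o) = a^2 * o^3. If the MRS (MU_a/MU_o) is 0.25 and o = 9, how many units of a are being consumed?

MU_a = 2·a·o^3 and MU_o = 3·a^2·o^2.
MRS = MU_a/MU_o = (2/3)·o/a.
Substitute o = 9: MRS = 6/a. Setting 6/a = 0.25 gives a = 6/0.25 = 24.

a = 24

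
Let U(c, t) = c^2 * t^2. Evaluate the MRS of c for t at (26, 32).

MRS = 16/13

MU_c = 2·c·t^2 and MU_t = 2·c^2·t.
MRS = MU_c/MU_t = t/c.
At (26, 32): MRS = 16/13.
That is, one extra unit of c is worth 16/13 units of t at the margin.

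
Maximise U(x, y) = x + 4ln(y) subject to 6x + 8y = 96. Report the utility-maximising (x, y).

MU_x = 1, MU_y = 4/y.
MRS = 1 ÷ (4/y).
Tangency: set MRS = p_x/p_y = 6/8 = 0.75.
MRS depends only on y: 0.25·y = 0.75 ⇒ y* = 0.75/0.25 = 3.
From the budget, 6·x = 96 − 8·3 = 72, so x* = 12.

x* = 12, y* = 3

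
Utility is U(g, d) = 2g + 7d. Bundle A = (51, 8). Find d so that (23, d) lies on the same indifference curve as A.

U(51, 8) = 158.
Set U(23, d) = 158 and solve.
2·23 + 7d = 158 ⇒ 7d = 112 ⇒ d = 16.
Check: U(23, 16) = 158.

d = 16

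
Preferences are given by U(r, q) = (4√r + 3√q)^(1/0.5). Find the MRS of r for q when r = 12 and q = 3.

For CES with ρ = 0.5, MRS = (4/3)·√(q/r).
At (12, 3): MRS = 2/3.
So at (12, 3) the consumer would give up 2/3 units of q for one more unit of r.

MRS = 2/3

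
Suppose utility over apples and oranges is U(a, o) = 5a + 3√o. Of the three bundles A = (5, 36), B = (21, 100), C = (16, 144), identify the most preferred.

Evaluate utility at each bundle:
U(A) = 43.000.
U(B) = 135.000.
U(C) = 116.000.
Highest utility is B, so B ≻ C ≻ A.

Bundle B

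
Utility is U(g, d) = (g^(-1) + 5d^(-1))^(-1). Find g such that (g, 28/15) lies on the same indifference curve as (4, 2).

U depends on (g, d) only through S = g^(-1) + 5d^(-1), so equal utility means equal S. At (4, 2): S = 2.75.
With d = 28/15: 5·(28/15)^(-1) = 75/28, so g^(-1) = 2.75 − 75/28 = 1/14.
Hence g = 1/(1/14) = 14.
Check: U(14, 28/15) = 0.3636.

g = 14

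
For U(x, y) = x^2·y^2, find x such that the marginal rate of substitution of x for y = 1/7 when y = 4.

x = 28

MU_x = 2·x·y^2 and MU_y = 2·x^2·y.
MRS = MU_x/MU_y = y/x.
Substitute y = 4: MRS = 4/x. Setting 4/x = 1/7 gives x = 4/(1/7) = 28.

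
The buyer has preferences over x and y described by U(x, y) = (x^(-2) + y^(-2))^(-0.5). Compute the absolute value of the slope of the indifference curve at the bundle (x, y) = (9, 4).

For CES with ρ = -2, MRS = (y/x)^3.
At (9, 4): MRS = 64/729.
So at (9, 4) the consumer would give up 64/729 units of y for one more unit of x.

MRS = 64/729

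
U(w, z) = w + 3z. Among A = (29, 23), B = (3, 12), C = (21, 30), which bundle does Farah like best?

Bundle C

Evaluate utility at each bundle:
U(A) = 98.
U(B) = 39.
U(C) = 111.
Highest utility is C, so C ≻ A ≻ B.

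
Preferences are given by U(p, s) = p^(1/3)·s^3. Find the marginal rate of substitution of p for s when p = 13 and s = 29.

MU_p = 1/3·p^(-2/3)·s^3 and MU_s = 3·p^(1/3)·s^2.
MRS = MU_p/MU_s = (1/9)·s/p.
At (13, 29): MRS = 29/117.
The indifference curve has slope −29/117 at this bundle.

MRS = 29/117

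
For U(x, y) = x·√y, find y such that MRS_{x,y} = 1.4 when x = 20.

y = 14

MU_x = √y and MU_y = 0.5·x·y^(-0.5).
MRS = MU_x/MU_y = (2)·y/x.
Substitute x = 20: MRS = y/10. Setting y/10 = 1.4 gives y = 1.4·10 = 14.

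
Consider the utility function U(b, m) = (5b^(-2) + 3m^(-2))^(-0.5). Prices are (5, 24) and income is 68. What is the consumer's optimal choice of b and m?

b* = 4, m* = 2

For CES with ρ = -2, MRS = (5/3)·(m/b)^3.
Tangency: set MRS = p_b/p_m = 5/24.
So (m/b)^3 = 0.125; taking the cube root, m/b = 0.5, i.e. m = 0.5·b.
Substitute into the budget 5·b + 24·m = 68: 17·b = 68, so b* = 4 and m* = 0.5·4 = 2.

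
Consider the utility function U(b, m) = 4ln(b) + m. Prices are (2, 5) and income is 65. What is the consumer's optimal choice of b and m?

MU_b = 4/b, MU_m = 1.
MRS = 4/b ÷ 1.
Tangency: set MRS = p_b/p_m = 2/5 = 0.4.
MRS depends only on b: 4/b = 0.4 ⇒ b* = 4/0.4 = 10.
From the budget, 5·m = 65 − 2·10 = 45, so m* = 9.

b* = 10, m* = 9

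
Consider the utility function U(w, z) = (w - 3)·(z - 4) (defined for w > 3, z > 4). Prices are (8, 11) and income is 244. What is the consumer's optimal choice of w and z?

w* = 14, z* = 12

MU_w = (z−4), MU_z = (w−3).
MRS = (z−4)/(w−3).
Tangency: set MRS = p_w/p_z = 8/11.
So (z − 4)/(w − 3) = 8/11, i.e. (z − 4) = (8/11)·(w − 3).
Rewrite the budget in excess-of-subsistence terms: 8·(w − 3) + 11·(z − 4) = 244 − 8·3 − 11·4 = 176.
Substituting, 16·(w − 3) = 176, so w − 3 = 11 and w* = 14.
Then z − 4 = (8/11)·11 = 8, so z* = 12.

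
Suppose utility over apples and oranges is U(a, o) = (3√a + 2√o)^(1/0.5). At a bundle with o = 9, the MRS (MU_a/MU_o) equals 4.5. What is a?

a = 1

For CES with ρ = 0.5, MRS = (3/2)·√(o/a).
Setting (3/2)·√(9/a) = 4.5 gives √(9/a) = 3, so 9/a = 9 and a = 1.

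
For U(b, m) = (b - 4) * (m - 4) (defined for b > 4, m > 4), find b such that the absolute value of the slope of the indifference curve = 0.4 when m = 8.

MU_b = (m−4), MU_m = (b−4).
MRS = (m−4)/(b−4).
Substitute m = 8: MRS = 4/(b − 4). Setting this equal to 0.4 gives b − 4 = 4/0.4 = 10, so b = 14.

b = 14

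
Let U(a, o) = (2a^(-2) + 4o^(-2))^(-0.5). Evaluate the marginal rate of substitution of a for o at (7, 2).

For CES with ρ = -2, MRS = (2/4)·(o/a)^3.
At (7, 2): MRS = 4/343.
The indifference curve has slope −4/343 at this bundle.

MRS = 4/343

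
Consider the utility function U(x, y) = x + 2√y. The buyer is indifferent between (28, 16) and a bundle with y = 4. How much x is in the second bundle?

x = 32

U(28, 16) = 36.
Set U(x, 4) = 36 and solve.
With y = 4: √4 = 2, so x = 36 − 2·2 = 32.
Check: U(32, 4) = 36.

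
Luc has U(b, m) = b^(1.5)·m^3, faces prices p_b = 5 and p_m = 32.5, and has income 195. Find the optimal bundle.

MU_b = 1.5·√b·m^3 and MU_m = 3·b^(1.5)·m^2.
MRS = MU_b/MU_m = (0.5)·m/b.
Tangency: set MRS = p_b/p_m = 5/32.5 = 2/13.
So (0.5)·m/b = 2/13, i.e. m = (4/13)·b.
Substitute into the budget 5·b + 32.5·m = 195: 15·b = 195, so b* = 13.
Then m* = (4/13)·13 = 4.

b* = 13, m* = 4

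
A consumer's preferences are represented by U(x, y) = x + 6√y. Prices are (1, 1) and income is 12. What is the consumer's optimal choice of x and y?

x* = 3, y* = 9

MU_x = 1, MU_y = 6/(2√y).
MRS = 1 ÷ (6/(2√y)).
Tangency: set MRS = p_x/p_y = 1/1 = 1.
MRS depends only on y: (1/3)·√y = 1 ⇒ √y = 1/(1/3) = 3 ⇒ y* = 9.
From the budget, 1·x = 12 − 1·9 = 3, so x* = 3.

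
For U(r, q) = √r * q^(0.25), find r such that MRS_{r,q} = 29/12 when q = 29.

MU_r = 0.5·r^(-0.5)·q^(0.25) and MU_q = 0.25·√r·q^(-0.75).
MRS = MU_r/MU_q = (2)·q/r.
Substitute q = 29: MRS = 58/r. Setting 58/r = 29/12 gives r = 58/(29/12) = 24.

r = 24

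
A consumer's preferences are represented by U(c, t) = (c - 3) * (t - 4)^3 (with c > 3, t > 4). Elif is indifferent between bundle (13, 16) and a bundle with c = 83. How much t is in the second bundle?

t = 10

U(13, 16) = 17280.
Set U(83, t) = 17280 and solve.
With c = 83: (83 − 3) = 80, so (t − 4)^3 = 17280/80 = 216.
Taking the cube root (with t > 4): t − 4 = 6, so t = 10.
Check: U(83, 10) = 17280.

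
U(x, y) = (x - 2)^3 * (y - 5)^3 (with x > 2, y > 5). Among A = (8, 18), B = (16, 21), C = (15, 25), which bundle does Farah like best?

Evaluate utility at each bundle:
U(A) = 474552.
U(B) = 11239424.
U(C) = 17576000.
Highest utility is C, so C ≻ B ≻ A.

Bundle C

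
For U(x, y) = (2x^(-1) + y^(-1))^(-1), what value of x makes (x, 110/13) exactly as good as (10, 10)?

x = 11

U depends on (x, y) only through S = 2x^(-1) + y^(-1), so equal utility means equal S. At (10, 10): S = 0.3.
With y = 110/13: (110/13)^(-1) = 13/110, so 2x^(-1) = 0.3 − 13/110 = 2/11, i.e. x^(-1) = 1/11.
Hence x = 1/(1/11) = 11.
Check: U(11, 110/13) = 3.3333.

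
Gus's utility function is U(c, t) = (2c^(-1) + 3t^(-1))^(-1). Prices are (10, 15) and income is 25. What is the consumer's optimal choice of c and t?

For CES with ρ = -1, MRS = (2/3)·(t/c)^2.
Tangency: set MRS = p_c/p_t = 10/15 = 2/3.
So (t/c)^2 = 1; taking the square root, t/c = 1, i.e. t = c.
Substitute into the budget 10·c + 15·t = 25: 25·c = 25, so c* = 1 and t* = 1.

c* = 1, t* = 1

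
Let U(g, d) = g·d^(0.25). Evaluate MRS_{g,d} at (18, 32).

MRS = 64/9

MU_g = d^(0.25) and MU_d = 0.25·g·d^(-0.75).
MRS = MU_g/MU_d = (4)·d/g.
At (18, 32): MRS = 64/9.
So at (18, 32) the consumer would give up 64/9 units of d for one more unit of g.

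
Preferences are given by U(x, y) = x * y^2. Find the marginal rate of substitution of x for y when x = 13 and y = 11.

MRS = 11/26

MU_x = y^2 and MU_y = 2·x·y.
MRS = MU_x/MU_y = (1/2)·y/x.
At (13, 11): MRS = 11/26.
So at (13, 11) the consumer would give up 11/26 units of y for one more unit of x.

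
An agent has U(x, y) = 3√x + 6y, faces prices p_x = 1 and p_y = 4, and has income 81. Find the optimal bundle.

MU_x = 3/(2√x), MU_y = 6.
MRS = 3/(2√x) ÷ 6.
Tangency: set MRS = p_x/p_y = 1/4 = 0.25.
MRS depends only on x: 0.25/√x = 0.25 ⇒ √x = 0.25/0.25 = 1 ⇒ x* = 1.
From the budget, 4·y = 81 − 1·1 = 80, so y* = 20.

x* = 1, y* = 20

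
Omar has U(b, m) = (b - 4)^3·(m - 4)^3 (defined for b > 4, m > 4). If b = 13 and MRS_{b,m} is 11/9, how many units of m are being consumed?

m = 15

MU_b = 3·(b−4)^2·(m−4)^3, MU_m = 3·(b−4)^3·(m−4)^2.
MRS = (m−4)/(b−4).
Substitute b = 13: MRS = (m − 4)/9. Setting this equal to 11/9 gives m − 4 = (11/9)·9 = 11, so m = 15.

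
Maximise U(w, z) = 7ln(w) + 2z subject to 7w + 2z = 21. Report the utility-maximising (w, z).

w* = 1, z* = 7

MU_w = 7/w, MU_z = 2.
MRS = 7/w ÷ 2.
Tangency: set MRS = p_w/p_z = 7/2 = 3.5.
MRS depends only on w: 3.5/w = 3.5 ⇒ w* = 3.5/3.5 = 1.
From the budget, 2·z = 21 − 7·1 = 14, so z* = 7.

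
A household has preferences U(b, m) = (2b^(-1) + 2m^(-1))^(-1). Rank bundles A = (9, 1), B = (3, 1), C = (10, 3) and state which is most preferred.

Evaluate utility at each bundle:
U(A) = 0.450.
U(B) = 0.375.
U(C) = 1.154.
Highest utility is C, so C ≻ A ≻ B.

Bundle C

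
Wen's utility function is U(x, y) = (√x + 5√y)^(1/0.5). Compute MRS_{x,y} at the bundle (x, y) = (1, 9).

MRS = 0.6

For CES with ρ = 0.5, MRS = (1/5)·√(y/x).
At (1, 9): MRS = 0.6.
That is, one extra unit of x is worth 0.6 units of y at the margin.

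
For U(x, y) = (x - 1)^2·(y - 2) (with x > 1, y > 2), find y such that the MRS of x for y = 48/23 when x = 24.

MU_x = 2·(x−1)·(y−2), MU_y = (x−1)^2.
MRS = (2/1)·(y−2)/(x−1).
Substitute x = 24: MRS = (y − 2)/11.5. Setting this equal to 48/23 gives y − 2 = (48/23)·11.5 = 24, so y = 26.

y = 26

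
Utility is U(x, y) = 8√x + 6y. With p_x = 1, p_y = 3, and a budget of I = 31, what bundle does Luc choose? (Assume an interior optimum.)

MU_x = 8/(2√x), MU_y = 6.
MRS = 8/(2√x) ÷ 6.
Tangency: set MRS = p_x/p_y = 1/3.
MRS depends only on x: (2/3)/√x = 1/3 ⇒ √x = (2/3)/(1/3) = 2 ⇒ x* = 4.
From the budget, 3·y = 31 − 1·4 = 27, so y* = 9.

x* = 4, y* = 9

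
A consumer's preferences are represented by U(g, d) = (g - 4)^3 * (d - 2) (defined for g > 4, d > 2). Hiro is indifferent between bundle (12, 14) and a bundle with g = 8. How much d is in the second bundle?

U(12, 14) = 6144.
Set U(8, d) = 6144 and solve.
With g = 8: (8 − 4)^3 = 64, so (d − 2) = 6144/64 = 96.
So d = 2 + 96 = 98.
Check: U(8, 98) = 6144.

d = 98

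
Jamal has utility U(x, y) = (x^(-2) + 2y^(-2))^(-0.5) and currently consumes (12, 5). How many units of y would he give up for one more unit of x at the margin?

MRS = 125/3456

For CES with ρ = -2, MRS = (1/2)·(y/x)^3.
At (12, 5): MRS = 125/3456.
The indifference curve has slope −125/3456 at this bundle.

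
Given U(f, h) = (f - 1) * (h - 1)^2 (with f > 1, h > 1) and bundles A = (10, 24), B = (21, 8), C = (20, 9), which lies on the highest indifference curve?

Bundle A

Evaluate utility at each bundle:
U(A) = 4761.
U(B) = 980.
U(C) = 1216.
Highest utility is A, so A ≻ C ≻ B.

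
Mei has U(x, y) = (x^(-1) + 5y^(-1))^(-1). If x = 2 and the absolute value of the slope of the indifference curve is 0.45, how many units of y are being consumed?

For CES with ρ = -1, MRS = (1/5)·(y/x)^2.
Setting (1/5)·(y/2)^2 = 0.45 gives (y/2)^2 = 2.25, so y/2 = 1.5 and y = 3.

y = 3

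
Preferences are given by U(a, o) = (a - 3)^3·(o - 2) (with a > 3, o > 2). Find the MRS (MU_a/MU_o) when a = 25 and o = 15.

MU_a = 3·(a−3)^2·(o−2), MU_o = (a−3)^3.
MRS = (3/1)·(o−2)/(a−3).
At (25, 15): MRS = 39/22.
The indifference curve has slope −39/22 at this bundle.

MRS = 39/22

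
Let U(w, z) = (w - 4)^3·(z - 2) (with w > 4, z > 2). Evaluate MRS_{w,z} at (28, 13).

MRS = 1.375

MU_w = 3·(w−4)^2·(z−2), MU_z = (w−4)^3.
MRS = (3/1)·(z−2)/(w−4).
At (28, 13): MRS = 1.375.
So at (28, 13) the consumer would give up 1.375 units of z for one more unit of w.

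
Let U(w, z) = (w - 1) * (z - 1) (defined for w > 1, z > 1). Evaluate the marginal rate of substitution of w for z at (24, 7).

MRS = 6/23

MU_w = (z−1), MU_z = (w−1).
MRS = (z−1)/(w−1).
At (24, 7): MRS = 6/23.
So at (24, 7) the consumer would give up 6/23 units of z for one more unit of w.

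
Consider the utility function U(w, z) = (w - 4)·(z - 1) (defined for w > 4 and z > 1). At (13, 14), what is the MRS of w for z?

MU_w = (z−1), MU_z = (w−4).
MRS = (z−1)/(w−4).
At (13, 14): MRS = 13/9.
So at (13, 14) the consumer would give up 13/9 units of z for one more unit of w.

MRS = 13/9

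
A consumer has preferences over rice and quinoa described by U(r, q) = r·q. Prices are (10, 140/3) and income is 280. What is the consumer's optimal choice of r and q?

r* = 14, q* = 3

MU_r = q and MU_q = r.
MRS = MU_r/MU_q = q/r.
Tangency: set MRS = p_r/p_q = 10/(140/3) = 3/14.
So q/r = 3/14, i.e. q = (3/14)·r.
Substitute into the budget 10·r + (140/3)·q = 280: 20·r = 280, so r* = 14.
Then q* = (3/14)·14 = 3.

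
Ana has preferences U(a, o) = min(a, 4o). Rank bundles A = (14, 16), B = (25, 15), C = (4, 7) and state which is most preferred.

Bundle B

Evaluate utility at each bundle:
U(A) = 14.
U(B) = 25.
U(C) = 4.
Highest utility is B, so B ≻ A ≻ C.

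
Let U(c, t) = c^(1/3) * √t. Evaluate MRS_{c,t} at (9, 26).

MRS = 52/27

MU_c = 1/3·c^(-2/3)·√t and MU_t = 0.5·c^(1/3)·t^(-0.5).
MRS = MU_c/MU_t = (2/3)·t/c.
At (9, 26): MRS = 52/27.
So at (9, 26) the consumer would give up 52/27 units of t for one more unit of c.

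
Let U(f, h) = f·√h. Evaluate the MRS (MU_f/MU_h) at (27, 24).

MU_f = √h and MU_h = 0.5·f·h^(-0.5).
MRS = MU_f/MU_h = (2)·h/f.
At (27, 24): MRS = 16/9.
That is, one extra unit of f is worth 16/9 units of h at the margin.

MRS = 16/9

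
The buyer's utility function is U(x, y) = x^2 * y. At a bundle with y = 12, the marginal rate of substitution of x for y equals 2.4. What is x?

MU_x = 2·x·y and MU_y = x^2.
MRS = MU_x/MU_y = (2/1)·y/x.
Substitute y = 12: MRS = 24/x. Setting 24/x = 2.4 gives x = 24/2.4 = 10.

x = 10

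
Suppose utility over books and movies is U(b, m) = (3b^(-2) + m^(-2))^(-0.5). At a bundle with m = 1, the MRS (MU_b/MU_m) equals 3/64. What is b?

For CES with ρ = -2, MRS = (3/1)·(m/b)^3.
Setting (3/1)·(1/b)^3 = 3/64 gives (1/b)^3 = 1/64, so 1/b = 0.25 and b = 4.

b = 4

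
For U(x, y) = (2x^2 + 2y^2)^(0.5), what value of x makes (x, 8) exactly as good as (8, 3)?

x = 3

U depends on (x, y) only through S = 2x^2 + 2y^2, so equal utility means equal S. At (8, 3): S = 146.
With y = 8: 2·8^2 = 128, so 2x^2 = 146 − 128 = 18, i.e. x^2 = 9.
Hence x = √9 = 3.
Check: U(3, 8) = 12.083.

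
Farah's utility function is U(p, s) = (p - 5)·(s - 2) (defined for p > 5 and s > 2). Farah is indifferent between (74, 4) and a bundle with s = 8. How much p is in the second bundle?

p = 28

U(74, 4) = 138.
Set U(p, 8) = 138 and solve.
With s = 8: (8 − 2) = 6, so (p − 5) = 138/6 = 23.
So p = 5 + 23 = 28.
Check: U(28, 8) = 138.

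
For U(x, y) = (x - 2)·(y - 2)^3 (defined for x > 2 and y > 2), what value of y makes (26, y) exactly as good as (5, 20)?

y = 11

U(5, 20) = 17496.
Set U(26, y) = 17496 and solve.
With x = 26: (26 − 2) = 24, so (y − 2)^3 = 17496/24 = 729.
Taking the cube root (with y > 2): y − 2 = 9, so y = 11.
Check: U(26, 11) = 17496.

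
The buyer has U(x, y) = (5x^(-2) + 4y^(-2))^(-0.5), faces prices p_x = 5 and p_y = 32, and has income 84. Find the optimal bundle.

For CES with ρ = -2, MRS = (5/4)·(y/x)^3.
Tangency: set MRS = p_x/p_y = 5/32.
So (y/x)^3 = 0.125; taking the cube root, y/x = 0.5, i.e. y = 0.5·x.
Substitute into the budget 5·x + 32·y = 84: 21·x = 84, so x* = 4 and y* = 0.5·4 = 2.

x* = 4, y* = 2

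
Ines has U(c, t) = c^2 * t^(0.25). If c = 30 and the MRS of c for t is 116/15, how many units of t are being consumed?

MU_c = 2·c·t^(0.25) and MU_t = 0.25·c^2·t^(-0.75).
MRS = MU_c/MU_t = (8)·t/c.
Substitute c = 30: MRS = t/3.75. Setting t/3.75 = 116/15 gives t = (116/15)·3.75 = 29.

t = 29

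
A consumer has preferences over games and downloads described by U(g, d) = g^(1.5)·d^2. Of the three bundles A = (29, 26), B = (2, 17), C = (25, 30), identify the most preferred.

Evaluate utility at each bundle:
U(A) = 105570.771.
U(B) = 817.415.
U(C) = 112500.000.
Highest utility is C, so C ≻ A ≻ B.

Bundle C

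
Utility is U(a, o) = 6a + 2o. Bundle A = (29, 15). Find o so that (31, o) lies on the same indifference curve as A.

U(29, 15) = 204.
Set U(31, o) = 204 and solve.
6·31 + 2o = 204 ⇒ 2o = 18 ⇒ o = 9.
Check: U(31, 9) = 204.

o = 9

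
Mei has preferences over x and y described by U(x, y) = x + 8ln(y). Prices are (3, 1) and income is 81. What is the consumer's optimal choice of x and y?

MU_x = 1, MU_y = 8/y.
MRS = 1 ÷ (8/y).
Tangency: set MRS = p_x/p_y = 3/1 = 3.
MRS depends only on y: 0.125·y = 3 ⇒ y* = 3/0.125 = 24.
From the budget, 3·x = 81 − 1·24 = 57, so x* = 19.

x* = 19, y* = 24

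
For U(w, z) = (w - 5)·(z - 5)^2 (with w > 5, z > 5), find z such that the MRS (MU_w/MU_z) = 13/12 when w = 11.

MU_w = (z−5)^2, MU_z = 2·(w−5)·(z−5).
MRS = (1/2)·(z−5)/(w−5).
Substitute w = 11: MRS = (z − 5)/12. Setting this equal to 13/12 gives z − 5 = (13/12)·12 = 13, so z = 18.

z = 18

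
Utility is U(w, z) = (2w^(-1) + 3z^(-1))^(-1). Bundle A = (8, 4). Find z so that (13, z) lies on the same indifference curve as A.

U depends on (w, z) only through S = 2w^(-1) + 3z^(-1), so equal utility means equal S. At (8, 4): S = 1.
With w = 13: 2·13^(-1) = 2/13, so 3z^(-1) = 1 − 2/13 = 11/13, i.e. z^(-1) = 11/39.
Hence z = 1/(11/39) = 39/11.
Check: U(13, 39/11) = 1.

z = 39/11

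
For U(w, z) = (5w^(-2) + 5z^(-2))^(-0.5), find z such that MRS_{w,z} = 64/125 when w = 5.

For CES with ρ = -2, MRS = (z/w)^3.
Setting (z/5)^3 = 64/125 gives z/5 = 0.8 and z = 4.

z = 4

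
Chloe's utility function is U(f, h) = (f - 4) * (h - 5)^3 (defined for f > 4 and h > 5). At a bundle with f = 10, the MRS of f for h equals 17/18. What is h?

MU_f = (h−5)^3, MU_h = 3·(f−4)·(h−5)^2.
MRS = (1/3)·(h−5)/(f−4).
Substitute f = 10: MRS = (h − 5)/18. Setting this equal to 17/18 gives h − 5 = (17/18)·18 = 17, so h = 22.

h = 22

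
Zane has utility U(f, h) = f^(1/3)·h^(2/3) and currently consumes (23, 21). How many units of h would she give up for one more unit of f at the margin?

MRS = 21/46

MU_f = 1/3·f^(-2/3)·h^(2/3) and MU_h = 2/3·f^(1/3)·h^(-1/3).
MRS = MU_f/MU_h = (0.5)·h/f.
At (23, 21): MRS = 21/46.
The indifference curve has slope −21/46 at this bundle.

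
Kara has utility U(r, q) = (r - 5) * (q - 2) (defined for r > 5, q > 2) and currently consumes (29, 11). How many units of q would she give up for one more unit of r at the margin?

MU_r = (q−2), MU_q = (r−5).
MRS = (q−2)/(r−5).
At (29, 11): MRS = 0.375.
So at (29, 11) the consumer would give up 0.375 units of q for one more unit of r.

MRS = 0.375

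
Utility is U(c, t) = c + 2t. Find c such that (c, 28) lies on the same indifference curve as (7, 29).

c = 9

U(7, 29) = 65.
Set U(c, 28) = 65 and solve.
c + 2·28 = 65 ⇒ c = 9 ⇒ c = 9.
Check: U(9, 28) = 65.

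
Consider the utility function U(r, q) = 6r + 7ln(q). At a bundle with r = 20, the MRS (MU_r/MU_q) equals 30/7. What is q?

q = 5

MU_r = 6, MU_q = 7/q.
MRS = 6 ÷ (7/q).
MRS depends only on q: (6/7)·q = 30/7 ⇒ q = (30/7)/(6/7) = 5.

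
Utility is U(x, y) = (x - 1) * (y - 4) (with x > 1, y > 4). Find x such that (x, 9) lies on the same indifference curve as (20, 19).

U(20, 19) = 285.
Set U(x, 9) = 285 and solve.
With y = 9: (9 − 4) = 5, so (x − 1) = 285/5 = 57.
So x = 1 + 57 = 58.
Check: U(58, 9) = 285.

x = 58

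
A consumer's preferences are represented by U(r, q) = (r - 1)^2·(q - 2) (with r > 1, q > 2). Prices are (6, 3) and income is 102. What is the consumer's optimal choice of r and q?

r* = 11, q* = 12

MU_r = 2·(r−1)·(q−2), MU_q = (r−1)^2.
MRS = (2/1)·(q−2)/(r−1).
Tangency: set MRS = p_r/p_q = 6/3 = 2.
So (2/1)·(q − 2)/(r − 1) = 2, i.e. (q − 2) = (r − 1).
Rewrite the budget in excess-of-subsistence terms: 6·(r − 1) + 3·(q − 2) = 102 − 6·1 − 3·2 = 90.
Substituting, 9·(r − 1) = 90, so r − 1 = 10 and r* = 11.
Then q − 2 = 10, so q* = 12.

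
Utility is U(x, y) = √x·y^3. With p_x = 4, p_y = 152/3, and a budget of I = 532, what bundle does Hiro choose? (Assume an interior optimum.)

MU_x = 0.5·x^(-0.5)·y^3 and MU_y = 3·√x·y^2.
MRS = MU_x/MU_y = (1/6)·y/x.
Tangency: set MRS = p_x/p_y = 4/(152/3) = 3/38.
So (1/6)·y/x = 3/38, i.e. y = (9/19)·x.
Substitute into the budget 4·x + (152/3)·y = 532: 28·x = 532, so x* = 19.
Then y* = (9/19)·19 = 9.

x* = 19, y* = 9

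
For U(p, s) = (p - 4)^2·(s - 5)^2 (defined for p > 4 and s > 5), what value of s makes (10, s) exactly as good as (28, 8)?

U(28, 8) = 5184.
Set U(10, s) = 5184 and solve.
With p = 10: (10 − 4)^2 = 36, so (s − 5)^2 = 5184/36 = 144.
Taking the square root (with s > 5): s − 5 = 12, so s = 17.
Check: U(10, 17) = 5184.

s = 17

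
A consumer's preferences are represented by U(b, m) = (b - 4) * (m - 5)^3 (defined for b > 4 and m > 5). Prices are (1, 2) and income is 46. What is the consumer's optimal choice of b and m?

b* = 12, m* = 17

MU_b = (m−5)^3, MU_m = 3·(b−4)·(m−5)^2.
MRS = (1/3)·(m−5)/(b−4).
Tangency: set MRS = p_b/p_m = 1/2 = 0.5.
So (1/3)·(m − 5)/(b − 4) = 0.5, i.e. (m − 5) = 1.5·(b − 4).
Rewrite the budget in excess-of-subsistence terms: 1·(b − 4) + 2·(m − 5) = 46 − 1·4 − 2·5 = 32.
Substituting, 4·(b − 4) = 32, so b − 4 = 8 and b* = 12.
Then m − 5 = 1.5·8 = 12, so m* = 17.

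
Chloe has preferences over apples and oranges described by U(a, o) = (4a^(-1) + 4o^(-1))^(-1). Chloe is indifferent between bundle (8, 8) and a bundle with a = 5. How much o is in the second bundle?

U depends on (a, o) only through S = 4a^(-1) + 4o^(-1), so equal utility means equal S. At (8, 8): S = 1.
With a = 5: 4·5^(-1) = 0.8, so 4o^(-1) = 1 − 0.8 = 0.2, i.e. o^(-1) = 0.05.
Hence o = 1/0.05 = 20.
Check: U(5, 20) = 1.

o = 20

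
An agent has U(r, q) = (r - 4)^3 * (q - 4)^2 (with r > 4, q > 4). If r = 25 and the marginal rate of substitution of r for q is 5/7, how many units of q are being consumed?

MU_r = 3·(r−4)^2·(q−4)^2, MU_q = 2·(r−4)^3·(q−4).
MRS = (3/2)·(q−4)/(r−4).
Substitute r = 25: MRS = (q − 4)/14. Setting this equal to 5/7 gives q − 4 = (5/7)·14 = 10, so q = 14.

q = 14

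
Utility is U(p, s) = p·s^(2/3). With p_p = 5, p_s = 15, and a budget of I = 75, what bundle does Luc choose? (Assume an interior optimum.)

p* = 9, s* = 2

MU_p = s^(2/3) and MU_s = 2/3·p·s^(-1/3).
MRS = MU_p/MU_s = (1.5)·s/p.
Tangency: set MRS = p_p/p_s = 5/15 = 1/3.
So (1.5)·s/p = 1/3, i.e. s = (2/9)·p.
Substitute into the budget 5·p + 15·s = 75: (25/3)·p = 75, so p* = 9.
Then s* = (2/9)·9 = 2.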